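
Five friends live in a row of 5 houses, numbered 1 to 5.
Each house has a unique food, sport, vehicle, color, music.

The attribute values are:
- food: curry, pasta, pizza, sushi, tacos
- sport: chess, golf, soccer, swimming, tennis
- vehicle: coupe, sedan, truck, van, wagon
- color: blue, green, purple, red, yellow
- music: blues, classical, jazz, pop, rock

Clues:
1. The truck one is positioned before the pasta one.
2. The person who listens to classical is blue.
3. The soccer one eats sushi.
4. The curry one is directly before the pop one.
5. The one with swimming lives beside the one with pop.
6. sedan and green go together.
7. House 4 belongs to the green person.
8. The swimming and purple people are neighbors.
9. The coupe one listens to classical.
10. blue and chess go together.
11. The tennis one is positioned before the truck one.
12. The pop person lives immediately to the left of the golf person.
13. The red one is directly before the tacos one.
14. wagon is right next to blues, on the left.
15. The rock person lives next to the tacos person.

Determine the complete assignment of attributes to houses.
Solution:

House | Food | Sport | Vehicle | Color | Music
----------------------------------------------
  1   | curry | swimming | van | red | rock
  2   | tacos | tennis | wagon | purple | pop
  3   | pizza | golf | truck | yellow | blues
  4   | sushi | soccer | sedan | green | jazz
  5   | pasta | chess | coupe | blue | classical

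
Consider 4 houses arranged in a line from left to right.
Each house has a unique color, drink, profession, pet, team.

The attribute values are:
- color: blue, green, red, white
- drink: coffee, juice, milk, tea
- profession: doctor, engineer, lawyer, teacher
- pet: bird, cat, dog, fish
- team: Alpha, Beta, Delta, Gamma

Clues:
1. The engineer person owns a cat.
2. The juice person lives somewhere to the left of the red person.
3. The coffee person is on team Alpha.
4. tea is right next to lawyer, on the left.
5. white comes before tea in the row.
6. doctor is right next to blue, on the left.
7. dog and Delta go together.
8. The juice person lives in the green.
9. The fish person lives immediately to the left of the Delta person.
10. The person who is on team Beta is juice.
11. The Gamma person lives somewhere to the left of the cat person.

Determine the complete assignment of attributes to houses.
Solution:

House | Color | Drink | Profession | Pet | Team
-----------------------------------------------
  1   | white | milk | doctor | fish | Gamma
  2   | blue | tea | teacher | dog | Delta
  3   | green | juice | lawyer | bird | Beta
  4   | red | coffee | engineer | cat | Alpha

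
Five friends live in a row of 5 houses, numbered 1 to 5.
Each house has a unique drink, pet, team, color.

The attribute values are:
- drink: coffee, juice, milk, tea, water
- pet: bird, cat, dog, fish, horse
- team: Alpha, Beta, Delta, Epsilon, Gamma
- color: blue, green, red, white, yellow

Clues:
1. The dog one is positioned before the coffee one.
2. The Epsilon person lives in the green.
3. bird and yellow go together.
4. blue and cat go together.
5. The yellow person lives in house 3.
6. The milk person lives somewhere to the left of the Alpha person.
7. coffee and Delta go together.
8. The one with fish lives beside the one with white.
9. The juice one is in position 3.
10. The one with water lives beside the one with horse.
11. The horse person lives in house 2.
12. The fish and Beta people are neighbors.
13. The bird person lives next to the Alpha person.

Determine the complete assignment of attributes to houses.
Solution:

House | Drink | Pet | Team | Color
----------------------------------
  1   | water | fish | Epsilon | green
  2   | milk | horse | Beta | white
  3   | juice | bird | Gamma | yellow
  4   | tea | dog | Alpha | red
  5   | coffee | cat | Delta | blue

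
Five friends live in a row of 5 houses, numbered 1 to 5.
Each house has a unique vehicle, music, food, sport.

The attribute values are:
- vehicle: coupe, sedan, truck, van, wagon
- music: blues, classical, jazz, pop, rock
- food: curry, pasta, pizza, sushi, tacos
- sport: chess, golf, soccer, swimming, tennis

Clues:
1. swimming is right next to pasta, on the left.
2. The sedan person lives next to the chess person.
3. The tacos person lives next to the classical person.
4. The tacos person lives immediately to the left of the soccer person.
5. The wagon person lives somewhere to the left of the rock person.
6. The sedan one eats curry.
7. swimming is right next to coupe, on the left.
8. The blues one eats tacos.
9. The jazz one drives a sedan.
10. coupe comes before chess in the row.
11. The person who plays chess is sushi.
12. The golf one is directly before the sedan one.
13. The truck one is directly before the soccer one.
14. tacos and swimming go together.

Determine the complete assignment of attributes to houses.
Solution:

House | Vehicle | Music | Food | Sport
--------------------------------------
  1   | truck | blues | tacos | swimming
  2   | coupe | classical | pasta | soccer
  3   | wagon | pop | pizza | golf
  4   | sedan | jazz | curry | tennis
  5   | van | rock | sushi | chess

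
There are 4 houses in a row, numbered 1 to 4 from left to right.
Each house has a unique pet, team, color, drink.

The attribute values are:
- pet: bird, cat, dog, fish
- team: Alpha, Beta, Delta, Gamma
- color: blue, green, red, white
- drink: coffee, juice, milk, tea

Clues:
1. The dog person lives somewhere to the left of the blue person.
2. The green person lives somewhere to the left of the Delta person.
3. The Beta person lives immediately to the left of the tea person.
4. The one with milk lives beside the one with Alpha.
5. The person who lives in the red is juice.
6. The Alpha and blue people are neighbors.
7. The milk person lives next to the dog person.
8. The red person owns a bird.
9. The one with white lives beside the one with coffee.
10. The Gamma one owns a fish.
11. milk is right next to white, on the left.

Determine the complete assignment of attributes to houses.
Solution:

House | Pet | Team | Color | Drink
----------------------------------
  1   | cat | Beta | green | milk
  2   | dog | Alpha | white | tea
  3   | fish | Gamma | blue | coffee
  4   | bird | Delta | red | juice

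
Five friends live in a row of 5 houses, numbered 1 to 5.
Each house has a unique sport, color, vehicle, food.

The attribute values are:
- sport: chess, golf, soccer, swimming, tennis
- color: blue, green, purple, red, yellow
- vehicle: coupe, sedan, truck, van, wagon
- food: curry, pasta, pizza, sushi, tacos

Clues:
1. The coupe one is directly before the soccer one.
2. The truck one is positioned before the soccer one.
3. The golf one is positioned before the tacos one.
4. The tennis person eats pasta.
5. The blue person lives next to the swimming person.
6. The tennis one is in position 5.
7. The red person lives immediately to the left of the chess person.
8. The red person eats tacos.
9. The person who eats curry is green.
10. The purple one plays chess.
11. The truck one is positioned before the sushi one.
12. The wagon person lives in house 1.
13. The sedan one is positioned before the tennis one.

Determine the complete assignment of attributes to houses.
Solution:

House | Sport | Color | Vehicle | Food
--------------------------------------
  1   | golf | blue | wagon | pizza
  2   | swimming | red | truck | tacos
  3   | chess | purple | coupe | sushi
  4   | soccer | green | sedan | curry
  5   | tennis | yellow | van | pasta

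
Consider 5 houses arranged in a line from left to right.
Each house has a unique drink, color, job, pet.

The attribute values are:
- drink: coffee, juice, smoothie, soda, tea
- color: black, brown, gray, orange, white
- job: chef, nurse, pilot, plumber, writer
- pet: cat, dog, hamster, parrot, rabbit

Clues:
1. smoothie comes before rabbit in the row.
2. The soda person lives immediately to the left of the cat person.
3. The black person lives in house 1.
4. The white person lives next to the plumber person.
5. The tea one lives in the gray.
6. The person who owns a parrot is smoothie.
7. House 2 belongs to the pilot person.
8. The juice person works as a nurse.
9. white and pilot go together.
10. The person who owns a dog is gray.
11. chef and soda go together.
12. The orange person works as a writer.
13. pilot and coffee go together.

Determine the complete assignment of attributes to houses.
Solution:

House | Drink | Color | Job | Pet
---------------------------------
  1   | soda | black | chef | hamster
  2   | coffee | white | pilot | cat
  3   | tea | gray | plumber | dog
  4   | smoothie | orange | writer | parrot
  5   | juice | brown | nurse | rabbit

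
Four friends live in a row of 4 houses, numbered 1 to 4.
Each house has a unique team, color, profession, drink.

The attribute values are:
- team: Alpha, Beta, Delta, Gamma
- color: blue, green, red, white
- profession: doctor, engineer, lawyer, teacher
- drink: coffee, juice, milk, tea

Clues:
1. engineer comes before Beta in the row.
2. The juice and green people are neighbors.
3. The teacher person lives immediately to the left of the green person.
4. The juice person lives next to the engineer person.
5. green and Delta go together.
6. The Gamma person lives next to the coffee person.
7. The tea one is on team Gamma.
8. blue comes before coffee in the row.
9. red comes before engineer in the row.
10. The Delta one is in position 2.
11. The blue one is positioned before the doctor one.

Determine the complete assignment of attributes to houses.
Solution:

House | Team | Color | Profession | Drink
-----------------------------------------
  1   | Alpha | red | teacher | juice
  2   | Delta | green | engineer | milk
  3   | Gamma | blue | lawyer | tea
  4   | Beta | white | doctor | coffee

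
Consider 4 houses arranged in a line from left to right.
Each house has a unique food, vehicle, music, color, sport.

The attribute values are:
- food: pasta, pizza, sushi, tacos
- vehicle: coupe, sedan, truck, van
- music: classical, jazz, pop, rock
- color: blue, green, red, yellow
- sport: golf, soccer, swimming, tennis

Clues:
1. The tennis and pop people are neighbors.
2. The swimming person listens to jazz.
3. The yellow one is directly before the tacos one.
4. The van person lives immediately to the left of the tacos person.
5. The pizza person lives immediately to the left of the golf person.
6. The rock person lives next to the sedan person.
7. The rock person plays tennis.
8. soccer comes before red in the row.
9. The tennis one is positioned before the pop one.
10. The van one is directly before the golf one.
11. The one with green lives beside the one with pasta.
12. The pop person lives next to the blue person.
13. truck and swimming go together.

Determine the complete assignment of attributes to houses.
Solution:

House | Food | Vehicle | Music | Color | Sport
----------------------------------------------
  1   | pizza | van | rock | yellow | tennis
  2   | tacos | sedan | pop | green | golf
  3   | pasta | coupe | classical | blue | soccer
  4   | sushi | truck | jazz | red | swimming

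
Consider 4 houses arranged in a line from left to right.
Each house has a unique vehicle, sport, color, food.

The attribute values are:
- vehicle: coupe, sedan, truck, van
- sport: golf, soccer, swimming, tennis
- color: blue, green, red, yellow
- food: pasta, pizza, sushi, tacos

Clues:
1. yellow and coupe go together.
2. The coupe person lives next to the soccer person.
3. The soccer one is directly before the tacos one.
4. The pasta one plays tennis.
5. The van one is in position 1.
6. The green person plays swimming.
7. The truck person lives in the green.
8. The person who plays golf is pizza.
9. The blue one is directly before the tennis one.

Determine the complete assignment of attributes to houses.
Solution:

House | Vehicle | Sport | Color | Food
--------------------------------------
  1   | van | golf | blue | pizza
  2   | coupe | tennis | yellow | pasta
  3   | sedan | soccer | red | sushi
  4   | truck | swimming | green | tacos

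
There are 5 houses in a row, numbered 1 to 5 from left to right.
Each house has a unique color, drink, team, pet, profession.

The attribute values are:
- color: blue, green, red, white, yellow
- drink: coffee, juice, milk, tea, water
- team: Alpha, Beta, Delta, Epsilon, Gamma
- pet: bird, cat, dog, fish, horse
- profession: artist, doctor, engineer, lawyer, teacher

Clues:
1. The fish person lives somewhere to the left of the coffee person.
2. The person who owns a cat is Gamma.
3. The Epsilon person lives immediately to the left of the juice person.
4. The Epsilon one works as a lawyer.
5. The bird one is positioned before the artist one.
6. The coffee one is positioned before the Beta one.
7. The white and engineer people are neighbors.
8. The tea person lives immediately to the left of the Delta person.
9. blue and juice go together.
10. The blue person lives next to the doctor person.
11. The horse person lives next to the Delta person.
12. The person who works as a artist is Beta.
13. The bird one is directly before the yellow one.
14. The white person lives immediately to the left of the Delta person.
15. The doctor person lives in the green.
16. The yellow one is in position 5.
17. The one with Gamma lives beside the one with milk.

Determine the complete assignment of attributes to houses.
Solution:

House | Color | Drink | Team | Pet | Profession
-----------------------------------------------
  1   | white | tea | Epsilon | horse | lawyer
  2   | blue | juice | Delta | fish | engineer
  3   | green | coffee | Gamma | cat | doctor
  4   | red | milk | Alpha | bird | teacher
  5   | yellow | water | Beta | dog | artist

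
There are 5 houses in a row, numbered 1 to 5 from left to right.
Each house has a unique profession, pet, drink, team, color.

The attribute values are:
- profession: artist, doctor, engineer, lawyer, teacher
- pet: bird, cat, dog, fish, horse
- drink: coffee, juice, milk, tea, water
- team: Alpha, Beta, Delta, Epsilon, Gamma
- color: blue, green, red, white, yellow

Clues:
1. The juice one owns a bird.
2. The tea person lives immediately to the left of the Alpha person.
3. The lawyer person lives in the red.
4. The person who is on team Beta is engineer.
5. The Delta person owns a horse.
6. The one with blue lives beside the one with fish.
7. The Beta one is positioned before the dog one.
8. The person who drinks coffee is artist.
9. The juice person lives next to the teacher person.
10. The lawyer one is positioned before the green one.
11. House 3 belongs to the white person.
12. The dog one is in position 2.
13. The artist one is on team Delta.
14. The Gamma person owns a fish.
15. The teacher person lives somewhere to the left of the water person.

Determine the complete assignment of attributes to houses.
Solution:

House | Profession | Pet | Drink | Team | Color
-----------------------------------------------
  1   | engineer | bird | juice | Beta | yellow
  2   | teacher | dog | milk | Epsilon | blue
  3   | doctor | fish | tea | Gamma | white
  4   | lawyer | cat | water | Alpha | red
  5   | artist | horse | coffee | Delta | green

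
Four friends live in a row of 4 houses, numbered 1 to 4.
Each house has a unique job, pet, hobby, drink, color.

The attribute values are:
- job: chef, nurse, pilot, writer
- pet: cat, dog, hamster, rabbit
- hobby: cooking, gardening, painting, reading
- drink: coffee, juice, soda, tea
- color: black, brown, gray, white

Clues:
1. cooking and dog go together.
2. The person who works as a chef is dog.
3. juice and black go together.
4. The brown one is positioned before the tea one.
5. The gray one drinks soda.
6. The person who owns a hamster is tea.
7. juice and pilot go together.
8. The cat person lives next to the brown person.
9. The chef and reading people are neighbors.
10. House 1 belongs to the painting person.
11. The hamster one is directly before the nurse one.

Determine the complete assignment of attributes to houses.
Solution:

House | Job | Pet | Hobby | Drink | Color
-----------------------------------------
  1   | pilot | cat | painting | juice | black
  2   | chef | dog | cooking | coffee | brown
  3   | writer | hamster | reading | tea | white
  4   | nurse | rabbit | gardening | soda | gray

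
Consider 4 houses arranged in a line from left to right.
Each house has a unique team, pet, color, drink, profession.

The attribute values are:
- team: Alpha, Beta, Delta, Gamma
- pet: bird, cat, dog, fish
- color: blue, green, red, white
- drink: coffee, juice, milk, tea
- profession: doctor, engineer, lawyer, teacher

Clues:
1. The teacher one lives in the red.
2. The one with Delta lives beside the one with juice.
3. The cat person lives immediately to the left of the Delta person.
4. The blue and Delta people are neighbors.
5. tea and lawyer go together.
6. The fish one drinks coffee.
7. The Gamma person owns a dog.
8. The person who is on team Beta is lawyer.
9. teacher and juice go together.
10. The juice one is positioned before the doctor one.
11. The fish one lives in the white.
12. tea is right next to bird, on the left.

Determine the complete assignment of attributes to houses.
Solution:

House | Team | Pet | Color | Drink | Profession
-----------------------------------------------
  1   | Beta | cat | blue | tea | lawyer
  2   | Delta | bird | green | milk | engineer
  3   | Gamma | dog | red | juice | teacher
  4   | Alpha | fish | white | coffee | doctor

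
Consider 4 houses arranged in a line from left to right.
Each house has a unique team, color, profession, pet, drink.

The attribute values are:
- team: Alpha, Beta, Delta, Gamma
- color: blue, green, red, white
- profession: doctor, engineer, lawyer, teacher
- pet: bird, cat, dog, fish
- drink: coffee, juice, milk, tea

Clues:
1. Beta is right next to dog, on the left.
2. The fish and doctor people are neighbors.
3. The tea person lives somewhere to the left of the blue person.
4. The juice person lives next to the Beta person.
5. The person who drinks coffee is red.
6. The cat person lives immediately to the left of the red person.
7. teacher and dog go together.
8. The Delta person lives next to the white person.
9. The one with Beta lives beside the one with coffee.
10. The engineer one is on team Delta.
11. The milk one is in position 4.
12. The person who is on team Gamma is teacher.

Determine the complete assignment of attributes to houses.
Solution:

House | Team | Color | Profession | Pet | Drink
-----------------------------------------------
  1   | Delta | green | engineer | fish | juice
  2   | Beta | white | doctor | cat | tea
  3   | Gamma | red | teacher | dog | coffee
  4   | Alpha | blue | lawyer | bird | milk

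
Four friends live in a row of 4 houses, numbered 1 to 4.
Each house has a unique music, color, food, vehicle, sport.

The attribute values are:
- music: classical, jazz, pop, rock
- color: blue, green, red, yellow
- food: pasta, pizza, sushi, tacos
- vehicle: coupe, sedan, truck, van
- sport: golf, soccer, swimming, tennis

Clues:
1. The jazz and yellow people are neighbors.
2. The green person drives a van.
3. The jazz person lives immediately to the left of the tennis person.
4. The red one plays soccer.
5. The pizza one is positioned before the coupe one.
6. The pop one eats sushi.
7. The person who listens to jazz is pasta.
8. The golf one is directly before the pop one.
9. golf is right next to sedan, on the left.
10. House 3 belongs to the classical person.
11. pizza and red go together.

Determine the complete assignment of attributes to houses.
Solution:

House | Music | Color | Food | Vehicle | Sport
----------------------------------------------
  1   | jazz | green | pasta | van | golf
  2   | pop | yellow | sushi | sedan | tennis
  3   | classical | red | pizza | truck | soccer
  4   | rock | blue | tacos | coupe | swimming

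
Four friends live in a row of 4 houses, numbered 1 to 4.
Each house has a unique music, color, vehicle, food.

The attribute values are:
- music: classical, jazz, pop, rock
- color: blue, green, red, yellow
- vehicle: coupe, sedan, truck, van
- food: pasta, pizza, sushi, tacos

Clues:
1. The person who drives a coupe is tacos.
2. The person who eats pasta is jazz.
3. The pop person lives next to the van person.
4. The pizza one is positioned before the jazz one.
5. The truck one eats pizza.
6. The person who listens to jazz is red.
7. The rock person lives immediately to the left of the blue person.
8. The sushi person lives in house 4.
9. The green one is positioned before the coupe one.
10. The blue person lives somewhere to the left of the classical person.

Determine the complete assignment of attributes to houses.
Solution:

House | Music | Color | Vehicle | Food
--------------------------------------
  1   | rock | green | truck | pizza
  2   | pop | blue | coupe | tacos
  3   | jazz | red | van | pasta
  4   | classical | yellow | sedan | sushi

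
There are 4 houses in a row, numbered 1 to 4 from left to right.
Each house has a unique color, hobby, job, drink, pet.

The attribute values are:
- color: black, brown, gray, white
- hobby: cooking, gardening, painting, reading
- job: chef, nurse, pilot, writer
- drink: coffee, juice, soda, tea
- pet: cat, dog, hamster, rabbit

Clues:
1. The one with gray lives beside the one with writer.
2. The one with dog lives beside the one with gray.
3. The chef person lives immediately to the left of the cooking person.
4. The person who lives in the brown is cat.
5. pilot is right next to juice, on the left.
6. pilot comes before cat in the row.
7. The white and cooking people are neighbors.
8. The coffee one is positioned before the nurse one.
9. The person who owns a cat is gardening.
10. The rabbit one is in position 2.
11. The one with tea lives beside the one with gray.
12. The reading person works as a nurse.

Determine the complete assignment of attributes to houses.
Solution:

House | Color | Hobby | Job | Drink | Pet
-----------------------------------------
  1   | white | painting | chef | tea | dog
  2   | gray | cooking | pilot | coffee | rabbit
  3   | brown | gardening | writer | juice | cat
  4   | black | reading | nurse | soda | hamster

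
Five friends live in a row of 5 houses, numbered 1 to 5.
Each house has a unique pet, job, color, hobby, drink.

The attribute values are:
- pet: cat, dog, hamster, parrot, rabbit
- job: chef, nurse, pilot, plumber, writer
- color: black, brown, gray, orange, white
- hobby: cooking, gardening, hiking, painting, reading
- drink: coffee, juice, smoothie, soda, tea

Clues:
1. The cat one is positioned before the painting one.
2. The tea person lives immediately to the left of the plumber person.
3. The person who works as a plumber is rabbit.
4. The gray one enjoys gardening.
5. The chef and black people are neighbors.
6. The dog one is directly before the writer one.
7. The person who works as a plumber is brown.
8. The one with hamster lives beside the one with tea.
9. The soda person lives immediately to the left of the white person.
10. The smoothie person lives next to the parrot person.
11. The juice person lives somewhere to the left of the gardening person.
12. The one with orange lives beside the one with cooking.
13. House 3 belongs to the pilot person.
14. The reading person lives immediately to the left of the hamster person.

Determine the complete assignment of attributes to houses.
Solution:

House | Pet | Job | Color | Hobby | Drink
-----------------------------------------
  1   | dog | chef | orange | reading | juice
  2   | hamster | writer | black | cooking | soda
  3   | cat | pilot | white | hiking | tea
  4   | rabbit | plumber | brown | painting | smoothie
  5   | parrot | nurse | gray | gardening | coffee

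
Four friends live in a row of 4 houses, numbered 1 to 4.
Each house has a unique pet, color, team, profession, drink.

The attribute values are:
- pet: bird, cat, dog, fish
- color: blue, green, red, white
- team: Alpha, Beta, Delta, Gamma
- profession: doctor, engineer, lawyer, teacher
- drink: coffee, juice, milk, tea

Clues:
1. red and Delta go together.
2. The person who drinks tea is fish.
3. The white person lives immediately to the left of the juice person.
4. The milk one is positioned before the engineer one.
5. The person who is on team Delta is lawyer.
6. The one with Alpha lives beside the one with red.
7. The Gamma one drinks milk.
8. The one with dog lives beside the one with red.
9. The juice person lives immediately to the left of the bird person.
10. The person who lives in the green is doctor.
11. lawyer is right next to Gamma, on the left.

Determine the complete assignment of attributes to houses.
Solution:

House | Pet | Color | Team | Profession | Drink
-----------------------------------------------
  1   | dog | white | Alpha | teacher | coffee
  2   | cat | red | Delta | lawyer | juice
  3   | bird | green | Gamma | doctor | milk
  4   | fish | blue | Beta | engineer | tea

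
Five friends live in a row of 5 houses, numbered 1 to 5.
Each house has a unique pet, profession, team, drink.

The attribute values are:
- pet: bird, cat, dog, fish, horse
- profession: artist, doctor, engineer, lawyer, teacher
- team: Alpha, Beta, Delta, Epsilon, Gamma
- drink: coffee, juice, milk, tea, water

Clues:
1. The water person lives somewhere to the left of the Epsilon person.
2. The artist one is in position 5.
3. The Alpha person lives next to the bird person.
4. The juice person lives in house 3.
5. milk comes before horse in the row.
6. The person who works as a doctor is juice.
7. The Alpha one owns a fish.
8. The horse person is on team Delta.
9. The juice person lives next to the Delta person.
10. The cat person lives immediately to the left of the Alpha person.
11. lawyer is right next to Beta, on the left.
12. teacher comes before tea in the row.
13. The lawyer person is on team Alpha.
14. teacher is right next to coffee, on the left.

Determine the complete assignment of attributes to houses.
Solution:

House | Pet | Profession | Team | Drink
---------------------------------------
  1   | cat | teacher | Gamma | milk
  2   | fish | lawyer | Alpha | coffee
  3   | bird | doctor | Beta | juice
  4   | horse | engineer | Delta | water
  5   | dog | artist | Epsilon | tea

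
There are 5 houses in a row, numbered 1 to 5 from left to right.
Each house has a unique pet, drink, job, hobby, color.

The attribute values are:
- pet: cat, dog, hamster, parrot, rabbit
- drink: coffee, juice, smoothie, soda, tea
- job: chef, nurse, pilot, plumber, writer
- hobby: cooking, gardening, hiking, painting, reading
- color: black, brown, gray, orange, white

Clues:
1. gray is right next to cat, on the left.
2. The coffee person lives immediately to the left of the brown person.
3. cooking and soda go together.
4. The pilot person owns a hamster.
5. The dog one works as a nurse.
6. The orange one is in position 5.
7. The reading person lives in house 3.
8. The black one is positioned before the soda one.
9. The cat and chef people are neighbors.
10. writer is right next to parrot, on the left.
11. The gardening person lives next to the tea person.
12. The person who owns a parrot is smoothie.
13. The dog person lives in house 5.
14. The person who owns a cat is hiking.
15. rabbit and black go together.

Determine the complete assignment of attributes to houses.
Solution:

House | Pet | Drink | Job | Hobby | Color
-----------------------------------------
  1   | hamster | coffee | pilot | gardening | gray
  2   | cat | tea | writer | hiking | brown
  3   | parrot | smoothie | chef | reading | white
  4   | rabbit | juice | plumber | painting | black
  5   | dog | soda | nurse | cooking | orange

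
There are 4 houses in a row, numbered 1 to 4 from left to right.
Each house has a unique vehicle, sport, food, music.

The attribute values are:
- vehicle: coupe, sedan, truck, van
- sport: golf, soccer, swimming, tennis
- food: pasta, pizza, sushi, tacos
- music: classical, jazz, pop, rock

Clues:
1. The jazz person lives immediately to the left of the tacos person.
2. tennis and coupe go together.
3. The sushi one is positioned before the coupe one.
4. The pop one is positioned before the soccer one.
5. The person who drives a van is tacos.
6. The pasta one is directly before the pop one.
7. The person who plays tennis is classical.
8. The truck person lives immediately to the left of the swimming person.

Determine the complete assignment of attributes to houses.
Solution:

House | Vehicle | Sport | Food | Music
--------------------------------------
  1   | truck | golf | pasta | jazz
  2   | van | swimming | tacos | pop
  3   | sedan | soccer | sushi | rock
  4   | coupe | tennis | pizza | classical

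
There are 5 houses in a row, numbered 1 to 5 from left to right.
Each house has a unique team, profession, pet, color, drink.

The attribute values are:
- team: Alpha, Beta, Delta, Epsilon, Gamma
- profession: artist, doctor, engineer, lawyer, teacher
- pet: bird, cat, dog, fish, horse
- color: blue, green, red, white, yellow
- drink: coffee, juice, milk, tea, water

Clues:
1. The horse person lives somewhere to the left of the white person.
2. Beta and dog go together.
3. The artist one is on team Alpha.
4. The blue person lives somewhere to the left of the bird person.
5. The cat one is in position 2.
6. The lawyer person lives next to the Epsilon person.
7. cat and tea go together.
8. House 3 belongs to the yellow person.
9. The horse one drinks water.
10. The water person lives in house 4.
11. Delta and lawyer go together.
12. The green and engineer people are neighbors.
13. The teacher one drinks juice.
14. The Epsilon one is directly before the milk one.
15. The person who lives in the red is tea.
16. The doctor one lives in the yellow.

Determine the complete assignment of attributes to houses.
Solution:

House | Team | Profession | Pet | Color | Drink
-----------------------------------------------
  1   | Delta | lawyer | fish | green | coffee
  2   | Epsilon | engineer | cat | red | tea
  3   | Beta | doctor | dog | yellow | milk
  4   | Alpha | artist | horse | blue | water
  5   | Gamma | teacher | bird | white | juice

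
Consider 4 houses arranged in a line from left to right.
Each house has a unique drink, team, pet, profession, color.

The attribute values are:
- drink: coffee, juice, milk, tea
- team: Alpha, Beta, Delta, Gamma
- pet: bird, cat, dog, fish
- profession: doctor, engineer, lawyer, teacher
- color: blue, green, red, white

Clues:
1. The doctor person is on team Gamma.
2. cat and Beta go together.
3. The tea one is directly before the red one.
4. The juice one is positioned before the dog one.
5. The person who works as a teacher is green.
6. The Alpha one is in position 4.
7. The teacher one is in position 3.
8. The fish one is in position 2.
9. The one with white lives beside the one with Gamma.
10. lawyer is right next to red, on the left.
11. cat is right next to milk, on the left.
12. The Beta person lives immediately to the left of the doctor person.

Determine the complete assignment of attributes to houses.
Solution:

House | Drink | Team | Pet | Profession | Color
-----------------------------------------------
  1   | tea | Beta | cat | lawyer | white
  2   | milk | Gamma | fish | doctor | red
  3   | juice | Delta | bird | teacher | green
  4   | coffee | Alpha | dog | engineer | blue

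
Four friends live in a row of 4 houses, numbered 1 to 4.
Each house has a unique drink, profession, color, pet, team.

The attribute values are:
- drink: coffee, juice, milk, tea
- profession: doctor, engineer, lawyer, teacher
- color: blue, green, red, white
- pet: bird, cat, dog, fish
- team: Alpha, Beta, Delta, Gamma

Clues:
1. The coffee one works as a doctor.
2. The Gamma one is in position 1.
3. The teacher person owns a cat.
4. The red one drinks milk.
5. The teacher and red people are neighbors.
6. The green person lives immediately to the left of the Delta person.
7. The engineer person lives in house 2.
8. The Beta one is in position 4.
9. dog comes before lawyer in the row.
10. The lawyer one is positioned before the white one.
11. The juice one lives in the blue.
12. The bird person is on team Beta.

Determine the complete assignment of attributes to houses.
Solution:

House | Drink | Profession | Color | Pet | Team
-----------------------------------------------
  1   | tea | teacher | green | cat | Gamma
  2   | milk | engineer | red | dog | Delta
  3   | juice | lawyer | blue | fish | Alpha
  4   | coffee | doctor | white | bird | Beta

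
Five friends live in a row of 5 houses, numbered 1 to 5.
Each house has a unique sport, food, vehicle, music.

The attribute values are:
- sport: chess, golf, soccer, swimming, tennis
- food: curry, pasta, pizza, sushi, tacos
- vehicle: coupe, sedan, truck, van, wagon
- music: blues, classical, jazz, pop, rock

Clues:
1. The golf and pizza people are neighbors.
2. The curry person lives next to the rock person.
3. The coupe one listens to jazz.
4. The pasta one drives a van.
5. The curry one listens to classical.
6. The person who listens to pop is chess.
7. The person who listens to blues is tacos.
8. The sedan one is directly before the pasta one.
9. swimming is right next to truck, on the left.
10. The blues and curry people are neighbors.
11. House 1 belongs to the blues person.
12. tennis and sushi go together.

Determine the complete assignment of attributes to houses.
Solution:

House | Sport | Food | Vehicle | Music
--------------------------------------
  1   | swimming | tacos | wagon | blues
  2   | golf | curry | truck | classical
  3   | soccer | pizza | sedan | rock
  4   | chess | pasta | van | pop
  5   | tennis | sushi | coupe | jazz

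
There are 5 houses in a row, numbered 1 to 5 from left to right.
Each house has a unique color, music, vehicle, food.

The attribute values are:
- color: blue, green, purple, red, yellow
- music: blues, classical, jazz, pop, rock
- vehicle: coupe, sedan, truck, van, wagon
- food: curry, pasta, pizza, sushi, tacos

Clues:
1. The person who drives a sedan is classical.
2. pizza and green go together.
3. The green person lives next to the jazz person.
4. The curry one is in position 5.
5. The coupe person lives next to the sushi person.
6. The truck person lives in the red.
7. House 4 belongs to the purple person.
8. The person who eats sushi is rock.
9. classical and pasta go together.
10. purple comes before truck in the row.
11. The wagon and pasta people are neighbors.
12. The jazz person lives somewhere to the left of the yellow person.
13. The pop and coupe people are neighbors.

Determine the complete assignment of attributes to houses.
Solution:

House | Color | Music | Vehicle | Food
--------------------------------------
  1   | green | pop | van | pizza
  2   | blue | jazz | coupe | tacos
  3   | yellow | rock | wagon | sushi
  4   | purple | classical | sedan | pasta
  5   | red | blues | truck | curry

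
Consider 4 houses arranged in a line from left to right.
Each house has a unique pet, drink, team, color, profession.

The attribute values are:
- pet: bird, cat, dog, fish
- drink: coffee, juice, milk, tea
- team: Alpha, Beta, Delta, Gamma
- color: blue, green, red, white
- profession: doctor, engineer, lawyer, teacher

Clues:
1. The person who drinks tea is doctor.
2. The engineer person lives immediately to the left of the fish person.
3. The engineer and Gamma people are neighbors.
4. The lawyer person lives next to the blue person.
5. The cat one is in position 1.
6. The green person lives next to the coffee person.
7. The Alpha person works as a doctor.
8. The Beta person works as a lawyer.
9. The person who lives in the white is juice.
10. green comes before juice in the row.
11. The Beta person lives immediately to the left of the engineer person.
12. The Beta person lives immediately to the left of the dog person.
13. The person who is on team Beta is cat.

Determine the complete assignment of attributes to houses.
Solution:

House | Pet | Drink | Team | Color | Profession
-----------------------------------------------
  1   | cat | milk | Beta | green | lawyer
  2   | dog | coffee | Delta | blue | engineer
  3   | fish | juice | Gamma | white | teacher
  4   | bird | tea | Alpha | red | doctor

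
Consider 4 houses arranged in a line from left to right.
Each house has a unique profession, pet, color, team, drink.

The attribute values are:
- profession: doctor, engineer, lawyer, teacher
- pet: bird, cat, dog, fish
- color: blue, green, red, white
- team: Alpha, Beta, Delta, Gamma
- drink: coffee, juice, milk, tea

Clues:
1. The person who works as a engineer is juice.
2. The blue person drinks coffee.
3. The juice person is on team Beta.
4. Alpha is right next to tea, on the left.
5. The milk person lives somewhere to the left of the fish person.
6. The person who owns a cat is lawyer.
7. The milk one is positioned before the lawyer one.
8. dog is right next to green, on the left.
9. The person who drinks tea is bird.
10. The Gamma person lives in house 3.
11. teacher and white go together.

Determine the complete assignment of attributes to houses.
Solution:

House | Profession | Pet | Color | Team | Drink
-----------------------------------------------
  1   | teacher | dog | white | Alpha | milk
  2   | doctor | bird | green | Delta | tea
  3   | lawyer | cat | blue | Gamma | coffee
  4   | engineer | fish | red | Beta | juice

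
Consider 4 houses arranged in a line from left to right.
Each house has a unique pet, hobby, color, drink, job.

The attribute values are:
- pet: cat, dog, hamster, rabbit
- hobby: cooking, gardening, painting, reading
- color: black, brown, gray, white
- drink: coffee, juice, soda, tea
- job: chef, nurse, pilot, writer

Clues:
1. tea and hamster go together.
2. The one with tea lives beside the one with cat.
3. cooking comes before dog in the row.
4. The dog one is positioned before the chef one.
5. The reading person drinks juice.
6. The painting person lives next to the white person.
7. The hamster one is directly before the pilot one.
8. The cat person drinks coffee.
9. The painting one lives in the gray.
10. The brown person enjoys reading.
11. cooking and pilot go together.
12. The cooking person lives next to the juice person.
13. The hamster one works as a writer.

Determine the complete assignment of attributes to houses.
Solution:

House | Pet | Hobby | Color | Drink | Job
-----------------------------------------
  1   | hamster | painting | gray | tea | writer
  2   | cat | cooking | white | coffee | pilot
  3   | dog | reading | brown | juice | nurse
  4   | rabbit | gardening | black | soda | chef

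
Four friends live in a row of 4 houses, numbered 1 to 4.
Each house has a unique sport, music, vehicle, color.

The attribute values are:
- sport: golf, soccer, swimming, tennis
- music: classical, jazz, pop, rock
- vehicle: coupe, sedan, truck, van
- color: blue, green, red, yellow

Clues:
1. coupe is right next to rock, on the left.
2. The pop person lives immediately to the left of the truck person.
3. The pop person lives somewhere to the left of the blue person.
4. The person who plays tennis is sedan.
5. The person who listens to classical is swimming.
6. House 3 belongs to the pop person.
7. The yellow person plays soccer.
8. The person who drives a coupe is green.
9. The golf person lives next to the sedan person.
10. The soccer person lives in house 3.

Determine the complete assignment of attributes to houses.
Solution:

House | Sport | Music | Vehicle | Color
---------------------------------------
  1   | golf | jazz | coupe | green
  2   | tennis | rock | sedan | red
  3   | soccer | pop | van | yellow
  4   | swimming | classical | truck | blue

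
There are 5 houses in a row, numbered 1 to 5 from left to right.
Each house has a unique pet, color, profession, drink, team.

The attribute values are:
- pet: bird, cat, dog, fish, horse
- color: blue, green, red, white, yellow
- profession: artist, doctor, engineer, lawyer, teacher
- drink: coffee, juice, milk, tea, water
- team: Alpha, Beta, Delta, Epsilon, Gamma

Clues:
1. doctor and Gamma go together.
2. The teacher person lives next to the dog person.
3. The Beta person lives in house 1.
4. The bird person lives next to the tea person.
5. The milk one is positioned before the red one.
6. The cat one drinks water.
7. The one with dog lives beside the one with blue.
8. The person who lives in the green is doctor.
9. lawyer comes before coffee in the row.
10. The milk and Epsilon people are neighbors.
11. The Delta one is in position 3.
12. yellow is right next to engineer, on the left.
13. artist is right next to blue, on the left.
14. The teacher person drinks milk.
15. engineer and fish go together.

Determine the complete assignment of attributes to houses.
Solution:

House | Pet | Color | Profession | Drink | Team
-----------------------------------------------
  1   | bird | white | teacher | milk | Beta
  2   | dog | yellow | artist | tea | Epsilon
  3   | fish | blue | engineer | juice | Delta
  4   | cat | red | lawyer | water | Alpha
  5   | horse | green | doctor | coffee | Gamma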